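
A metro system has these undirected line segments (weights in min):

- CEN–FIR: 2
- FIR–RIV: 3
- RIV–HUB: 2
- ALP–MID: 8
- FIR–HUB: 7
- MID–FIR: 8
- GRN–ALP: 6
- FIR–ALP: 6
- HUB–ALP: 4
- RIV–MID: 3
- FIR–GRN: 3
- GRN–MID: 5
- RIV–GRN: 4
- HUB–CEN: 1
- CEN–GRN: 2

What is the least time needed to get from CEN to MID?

Compare a few routes:
CEN → GRN → MID: 2+5 = 7
CEN → FIR → RIV → MID: 2+3+3 = 8
CEN → HUB → RIV → MID: 1+2+3 = 6
Cheapest is CEN → HUB → RIV → MID at 6 min.

6 min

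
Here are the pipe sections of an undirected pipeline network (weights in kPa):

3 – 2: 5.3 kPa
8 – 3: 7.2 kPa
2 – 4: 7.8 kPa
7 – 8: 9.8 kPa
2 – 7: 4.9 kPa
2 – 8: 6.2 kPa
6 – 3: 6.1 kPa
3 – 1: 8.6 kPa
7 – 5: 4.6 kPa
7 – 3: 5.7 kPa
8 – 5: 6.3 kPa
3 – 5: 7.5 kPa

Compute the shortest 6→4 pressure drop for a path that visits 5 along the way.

Best 6 to 5: 6 → 3 → 5 costing 13.6
Shortest 5→4: 5 → 7 → 2 → 4 = 17.3
Total via 5: 13.6 + 17.3 = 30.9 kPa.

30.9 kPa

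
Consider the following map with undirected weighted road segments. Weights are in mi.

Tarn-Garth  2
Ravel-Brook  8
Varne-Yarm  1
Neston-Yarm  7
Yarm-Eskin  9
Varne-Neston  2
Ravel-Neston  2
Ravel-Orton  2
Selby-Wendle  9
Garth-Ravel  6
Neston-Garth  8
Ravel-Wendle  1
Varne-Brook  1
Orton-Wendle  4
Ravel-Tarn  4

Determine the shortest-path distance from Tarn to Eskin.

18 mi

Candidate routes:
Tarn - Ravel - Neston - Yarm - Eskin: 4+2+7+9 = 22
Tarn - Ravel - Neston - Varne - Yarm - Eskin: 4+2+2+1+9 = 18
The minimum is 18 mi via Tarn - Ravel - Neston - Varne - Yarm - Eskin.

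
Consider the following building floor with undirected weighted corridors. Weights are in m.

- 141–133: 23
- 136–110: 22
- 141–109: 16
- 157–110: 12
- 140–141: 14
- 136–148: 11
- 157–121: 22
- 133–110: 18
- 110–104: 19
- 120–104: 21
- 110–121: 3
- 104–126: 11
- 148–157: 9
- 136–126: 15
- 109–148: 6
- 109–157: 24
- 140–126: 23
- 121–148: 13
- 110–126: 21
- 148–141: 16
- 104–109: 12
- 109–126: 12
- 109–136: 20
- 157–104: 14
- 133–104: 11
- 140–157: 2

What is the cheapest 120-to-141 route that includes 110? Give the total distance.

68 m

Shortest 120→110: 120 → 104 → 110 = 40
Shortest 110→141: 110 → 157 → 140 → 141 = 28
Total via 110: 40 + 28 = 68 m.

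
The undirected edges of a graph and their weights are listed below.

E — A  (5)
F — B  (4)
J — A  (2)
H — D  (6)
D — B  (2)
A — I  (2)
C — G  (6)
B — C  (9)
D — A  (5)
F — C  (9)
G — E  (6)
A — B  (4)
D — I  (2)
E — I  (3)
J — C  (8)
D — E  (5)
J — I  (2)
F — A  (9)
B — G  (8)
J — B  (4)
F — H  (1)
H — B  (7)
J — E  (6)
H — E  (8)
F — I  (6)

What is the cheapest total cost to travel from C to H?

Candidate routes:
C - F - H: 9+1 = 10
C - B - F - H: 9+4+1 = 14
Cheapest is C - F - H at 10.

10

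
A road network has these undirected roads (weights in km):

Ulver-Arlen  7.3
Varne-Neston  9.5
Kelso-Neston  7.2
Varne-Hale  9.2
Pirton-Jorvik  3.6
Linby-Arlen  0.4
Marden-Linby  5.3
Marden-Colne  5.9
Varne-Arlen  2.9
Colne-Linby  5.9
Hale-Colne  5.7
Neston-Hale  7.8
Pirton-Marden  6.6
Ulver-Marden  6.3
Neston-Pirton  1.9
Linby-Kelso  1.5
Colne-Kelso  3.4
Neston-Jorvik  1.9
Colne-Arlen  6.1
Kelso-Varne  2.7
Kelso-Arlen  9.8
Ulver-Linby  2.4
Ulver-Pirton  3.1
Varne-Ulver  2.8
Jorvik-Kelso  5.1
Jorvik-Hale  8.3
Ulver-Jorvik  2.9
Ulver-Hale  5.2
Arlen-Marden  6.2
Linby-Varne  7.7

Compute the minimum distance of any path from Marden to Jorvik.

9.2 km

Enumerating some paths:
Marden → Ulver → Jorvik: 6.3+2.9 = 9.2
Marden → Pirton → Neston → Jorvik: 6.6+1.9+1.9 = 10.4
Marden → Pirton → Jorvik: 6.6+3.6 = 10.2
Cheapest is Marden → Ulver → Jorvik at 9.2 km.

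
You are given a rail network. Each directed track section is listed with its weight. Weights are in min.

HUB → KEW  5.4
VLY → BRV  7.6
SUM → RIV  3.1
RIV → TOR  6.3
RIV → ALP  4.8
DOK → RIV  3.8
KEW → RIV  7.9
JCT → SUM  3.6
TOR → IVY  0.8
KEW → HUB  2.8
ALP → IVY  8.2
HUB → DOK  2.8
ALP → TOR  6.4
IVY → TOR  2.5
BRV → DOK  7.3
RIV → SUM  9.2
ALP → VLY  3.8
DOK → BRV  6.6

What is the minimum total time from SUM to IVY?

Settle nodes by increasing distance from SUM:
SUM: 0
RIV: 3.1  (via SUM)
ALP: 7.9  (via RIV)
TOR: 9.4  (via RIV)
IVY: 10.2  (via TOR)
Shortest route: SUM–RIV–TOR–IVY = 10.2 min.

10.2 min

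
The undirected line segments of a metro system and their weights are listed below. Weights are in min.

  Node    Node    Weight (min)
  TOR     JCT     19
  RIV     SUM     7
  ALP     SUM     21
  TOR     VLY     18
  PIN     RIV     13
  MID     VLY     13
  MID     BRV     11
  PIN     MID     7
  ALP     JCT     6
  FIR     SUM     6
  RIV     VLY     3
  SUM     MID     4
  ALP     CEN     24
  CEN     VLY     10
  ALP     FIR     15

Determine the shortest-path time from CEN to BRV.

Compare a few routes:
CEN–ALP–SUM–MID–BRV: 24+21+4+11 = 60
CEN–VLY–RIV–SUM–MID–BRV: 10+3+7+4+11 = 35
CEN–VLY–MID–BRV: 10+13+11 = 34
CEN–VLY–RIV–PIN–MID–BRV: 10+3+13+7+11 = 44
Cheapest is CEN–VLY–MID–BRV at 34 min.

34 min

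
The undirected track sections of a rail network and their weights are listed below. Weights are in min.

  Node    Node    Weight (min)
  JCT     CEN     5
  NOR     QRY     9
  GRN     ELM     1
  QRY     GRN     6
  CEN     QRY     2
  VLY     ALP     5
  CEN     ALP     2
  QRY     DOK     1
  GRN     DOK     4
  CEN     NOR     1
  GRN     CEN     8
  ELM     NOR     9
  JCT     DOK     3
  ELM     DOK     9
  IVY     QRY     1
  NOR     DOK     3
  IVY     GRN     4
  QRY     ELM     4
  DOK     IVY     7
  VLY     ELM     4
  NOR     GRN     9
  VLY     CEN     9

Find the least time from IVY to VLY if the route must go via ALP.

Shortest IVY→ALP: IVY → QRY → CEN → ALP = 5
Shortest ALP→VLY: ALP → VLY = 5
Total via ALP: 5 + 5 = 10 min.

10 min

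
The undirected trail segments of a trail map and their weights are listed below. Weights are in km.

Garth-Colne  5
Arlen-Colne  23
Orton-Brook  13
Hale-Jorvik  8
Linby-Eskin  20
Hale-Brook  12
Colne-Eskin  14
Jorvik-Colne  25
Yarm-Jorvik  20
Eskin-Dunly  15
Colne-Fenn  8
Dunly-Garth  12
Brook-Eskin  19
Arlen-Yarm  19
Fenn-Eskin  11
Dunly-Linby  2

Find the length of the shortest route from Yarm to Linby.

61 km

Shortest distances from Yarm:
Yarm: 0
Arlen: 19  (via Yarm)
Jorvik: 20  (via Yarm)
Hale: 28  (via Jorvik)
Brook: 40  (via Hale)
Colne: 42  (via Arlen)
Garth: 47  (via Colne)
Fenn: 50  (via Colne)
Orton: 53  (via Brook)
Eskin: 56  (via Colne)
Dunly: 59  (via Garth)
Linby: 61  (via Dunly)
Shortest route: Yarm–Arlen–Colne–Garth–Dunly–Linby = 61 km.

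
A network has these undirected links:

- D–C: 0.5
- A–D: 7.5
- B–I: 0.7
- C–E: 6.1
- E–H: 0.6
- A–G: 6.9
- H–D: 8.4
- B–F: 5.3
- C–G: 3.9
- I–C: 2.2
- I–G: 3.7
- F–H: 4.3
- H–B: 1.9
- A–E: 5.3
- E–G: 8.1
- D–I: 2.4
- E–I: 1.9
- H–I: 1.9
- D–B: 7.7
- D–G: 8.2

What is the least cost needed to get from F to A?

Settle nodes by increasing distance from F:
F: 0
H: 4.3  (via F)
E: 4.9  (via H)
B: 5.3  (via F)
I: 6  (via B)
C: 8.2  (via I)
D: 8.4  (via I)
G: 9.7  (via I)
A: 10.2  (via E)
Shortest route: F–H–E–A = 10.2.

10.2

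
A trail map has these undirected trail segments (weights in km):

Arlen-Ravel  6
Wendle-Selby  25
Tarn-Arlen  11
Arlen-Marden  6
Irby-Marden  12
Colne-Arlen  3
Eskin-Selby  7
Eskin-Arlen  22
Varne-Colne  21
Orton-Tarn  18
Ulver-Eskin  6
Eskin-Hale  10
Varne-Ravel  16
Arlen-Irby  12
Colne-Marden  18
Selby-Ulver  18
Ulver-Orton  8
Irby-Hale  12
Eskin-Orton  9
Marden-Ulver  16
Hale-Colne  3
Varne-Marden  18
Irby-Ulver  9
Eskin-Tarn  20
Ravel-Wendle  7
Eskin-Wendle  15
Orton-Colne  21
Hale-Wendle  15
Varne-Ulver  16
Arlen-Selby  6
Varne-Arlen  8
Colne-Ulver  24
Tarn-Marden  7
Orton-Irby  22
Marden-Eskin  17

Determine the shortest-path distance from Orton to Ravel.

Candidate routes:
Orton → Eskin → Selby → Arlen → Ravel: 9+7+6+6 = 28
Orton → Colne → Arlen → Ravel: 21+3+6 = 30
Orton → Eskin → Wendle → Ravel: 9+15+7 = 31
Cheapest is Orton → Eskin → Selby → Arlen → Ravel at 28 km.

28 km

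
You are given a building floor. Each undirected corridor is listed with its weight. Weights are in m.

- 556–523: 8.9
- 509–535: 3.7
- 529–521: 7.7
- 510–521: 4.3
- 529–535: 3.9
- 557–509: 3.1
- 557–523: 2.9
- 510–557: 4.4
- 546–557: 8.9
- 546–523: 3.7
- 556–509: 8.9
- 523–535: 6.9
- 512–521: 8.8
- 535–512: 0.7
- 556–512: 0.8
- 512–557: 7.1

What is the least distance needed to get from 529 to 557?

10.7 m

Shortest distances from 529:
529: 0
535: 3.9  (via 529)
512: 4.6  (via 535)
556: 5.4  (via 512)
509: 7.6  (via 535)
521: 7.7  (via 529)
557: 10.7  (via 509)
Shortest route: 529 → 535 → 509 → 557 = 10.7 m.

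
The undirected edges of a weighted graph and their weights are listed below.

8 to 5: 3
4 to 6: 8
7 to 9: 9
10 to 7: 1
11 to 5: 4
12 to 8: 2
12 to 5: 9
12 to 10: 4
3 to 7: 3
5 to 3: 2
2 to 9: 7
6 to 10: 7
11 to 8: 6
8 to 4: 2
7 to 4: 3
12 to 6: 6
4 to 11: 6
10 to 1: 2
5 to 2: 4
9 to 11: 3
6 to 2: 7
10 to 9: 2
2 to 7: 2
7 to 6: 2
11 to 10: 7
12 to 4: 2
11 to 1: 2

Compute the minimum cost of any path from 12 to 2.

7

Running Dijkstra from 12:
12: 0
4: 2  (via 12)
8: 2  (via 12)
10: 4  (via 12)
5: 5  (via 8)
7: 5  (via 4)
1: 6  (via 10)
6: 6  (via 12)
9: 6  (via 10)
2: 7  (via 7)
Shortest route: 12 → 4 → 7 → 2 = 7.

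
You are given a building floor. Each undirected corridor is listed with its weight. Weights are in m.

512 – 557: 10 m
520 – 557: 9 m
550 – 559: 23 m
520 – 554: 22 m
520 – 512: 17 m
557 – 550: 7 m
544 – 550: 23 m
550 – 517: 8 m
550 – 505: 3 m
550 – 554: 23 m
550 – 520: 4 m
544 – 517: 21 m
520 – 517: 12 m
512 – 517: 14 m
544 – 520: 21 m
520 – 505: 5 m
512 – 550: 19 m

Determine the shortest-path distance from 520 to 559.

27 m

Candidate routes:
520–550–559: 4+23 = 27
520–505–550–559: 5+3+23 = 31
520–557–550–559: 9+7+23 = 39
The minimum is 27 m via 520–550–559.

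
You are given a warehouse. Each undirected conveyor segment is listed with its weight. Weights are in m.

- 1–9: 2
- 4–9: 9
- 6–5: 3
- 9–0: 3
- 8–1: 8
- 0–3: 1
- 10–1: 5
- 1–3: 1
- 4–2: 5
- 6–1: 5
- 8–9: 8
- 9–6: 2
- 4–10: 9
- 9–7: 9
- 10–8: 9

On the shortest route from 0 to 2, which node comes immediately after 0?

Enumerating some paths:
0 → 3 → 1 → 10 → 4 → 2: 1+1+5+9+5 = 21
0 → 3 → 1 → 9 → 4 → 2: 1+1+2+9+5 = 18
0 → 9 → 4 → 2: 3+9+5 = 17
Cheapest is 0 → 9 → 4 → 2 at 17 m.
So from 0 the first move is to 9.

9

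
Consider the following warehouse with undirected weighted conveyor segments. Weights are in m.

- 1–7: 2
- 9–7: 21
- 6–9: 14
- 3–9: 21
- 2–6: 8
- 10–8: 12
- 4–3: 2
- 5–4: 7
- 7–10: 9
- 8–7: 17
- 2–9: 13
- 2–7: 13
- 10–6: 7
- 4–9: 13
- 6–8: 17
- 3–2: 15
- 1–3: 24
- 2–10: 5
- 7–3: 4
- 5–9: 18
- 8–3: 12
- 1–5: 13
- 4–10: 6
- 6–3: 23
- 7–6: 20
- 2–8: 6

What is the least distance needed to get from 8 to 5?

21 m

Compare a few routes:
8 - 3 - 4 - 5: 12+2+7 = 21
8 - 10 - 4 - 5: 12+6+7 = 25
8 - 7 - 3 - 4 - 5: 17+4+2+7 = 30
8 - 2 - 10 - 4 - 5: 6+5+6+7 = 24
The minimum is 21 m via 8 - 3 - 4 - 5.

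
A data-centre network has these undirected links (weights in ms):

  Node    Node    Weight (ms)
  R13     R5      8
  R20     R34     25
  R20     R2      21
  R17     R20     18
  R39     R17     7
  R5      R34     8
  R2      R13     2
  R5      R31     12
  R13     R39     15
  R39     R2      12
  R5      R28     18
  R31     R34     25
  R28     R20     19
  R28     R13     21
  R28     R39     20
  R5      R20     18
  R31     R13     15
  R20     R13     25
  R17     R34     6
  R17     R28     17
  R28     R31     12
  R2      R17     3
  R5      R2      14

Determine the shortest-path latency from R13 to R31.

Shortest distances from R13:
R13: 0
R2: 2  (via R13)
R17: 5  (via R2)
R5: 8  (via R13)
R34: 11  (via R17)
R39: 12  (via R17)
R31: 15  (via R13)
Shortest route: R13 → R31 = 15 ms.

15 ms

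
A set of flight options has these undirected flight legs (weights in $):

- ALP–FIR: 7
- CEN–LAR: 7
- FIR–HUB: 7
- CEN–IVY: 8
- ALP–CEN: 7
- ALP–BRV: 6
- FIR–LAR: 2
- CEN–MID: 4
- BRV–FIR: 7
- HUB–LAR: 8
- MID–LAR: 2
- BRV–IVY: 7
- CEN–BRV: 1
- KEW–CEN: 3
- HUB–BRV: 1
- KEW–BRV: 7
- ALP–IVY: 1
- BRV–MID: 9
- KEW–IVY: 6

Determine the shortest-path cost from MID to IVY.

Running Dijkstra from MID:
MID: 0
LAR: 2  (via MID)
CEN: 4  (via MID)
FIR: 4  (via LAR)
BRV: 5  (via CEN)
HUB: 6  (via BRV)
KEW: 7  (via CEN)
ALP: 11  (via CEN)
IVY: 12  (via CEN)
Shortest route: MID → CEN → IVY = $12.

$12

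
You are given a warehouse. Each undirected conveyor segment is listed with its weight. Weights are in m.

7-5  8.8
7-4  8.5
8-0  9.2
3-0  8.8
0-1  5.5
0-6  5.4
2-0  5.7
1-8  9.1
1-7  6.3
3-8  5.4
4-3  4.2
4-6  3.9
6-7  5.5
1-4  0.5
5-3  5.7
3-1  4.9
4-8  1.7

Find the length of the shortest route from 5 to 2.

20.2 m

Shortest distances from 5:
5: 0
3: 5.7  (via 5)
7: 8.8  (via 5)
4: 9.9  (via 3)
1: 10.4  (via 4)
8: 11.1  (via 3)
6: 13.8  (via 4)
0: 14.5  (via 3)
2: 20.2  (via 0)
Shortest route: 5 → 3 → 0 → 2 = 20.2 m.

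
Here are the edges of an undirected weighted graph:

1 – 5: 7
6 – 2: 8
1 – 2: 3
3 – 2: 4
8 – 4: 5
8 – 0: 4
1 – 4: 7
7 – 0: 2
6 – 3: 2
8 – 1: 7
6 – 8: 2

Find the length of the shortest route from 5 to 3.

14

Settle nodes by increasing distance from 5:
5: 0
1: 7  (via 5)
2: 10  (via 1)
3: 14  (via 2)
Shortest route: 5–1–2–3 = 14.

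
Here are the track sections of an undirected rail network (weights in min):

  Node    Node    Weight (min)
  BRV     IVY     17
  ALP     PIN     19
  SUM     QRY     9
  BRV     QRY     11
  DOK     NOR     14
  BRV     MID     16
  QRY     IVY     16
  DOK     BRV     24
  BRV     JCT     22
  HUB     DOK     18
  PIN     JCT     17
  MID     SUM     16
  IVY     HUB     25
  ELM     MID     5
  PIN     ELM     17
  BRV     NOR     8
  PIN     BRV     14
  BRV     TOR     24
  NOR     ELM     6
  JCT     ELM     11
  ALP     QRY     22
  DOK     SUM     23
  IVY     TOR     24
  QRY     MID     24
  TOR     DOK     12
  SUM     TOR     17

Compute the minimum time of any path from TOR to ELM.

Compare a few routes:
TOR–BRV–NOR–ELM: 24+8+6 = 38
TOR–SUM–MID–ELM: 17+16+5 = 38
TOR–DOK–NOR–ELM: 12+14+6 = 32
The minimum is 32 min via TOR–DOK–NOR–ELM.

32 min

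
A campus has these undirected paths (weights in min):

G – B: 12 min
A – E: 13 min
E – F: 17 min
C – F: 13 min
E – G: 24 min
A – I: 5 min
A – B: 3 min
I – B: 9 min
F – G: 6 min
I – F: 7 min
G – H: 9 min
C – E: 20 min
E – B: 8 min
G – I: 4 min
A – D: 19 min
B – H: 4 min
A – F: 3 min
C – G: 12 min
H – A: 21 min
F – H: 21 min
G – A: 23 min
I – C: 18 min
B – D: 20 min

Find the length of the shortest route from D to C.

Running Dijkstra from D:
D: 0
A: 19  (via D)
B: 20  (via D)
F: 22  (via A)
H: 24  (via B)
I: 24  (via A)
E: 28  (via B)
G: 28  (via F)
C: 35  (via F)
Shortest route: D–A–F–C = 35 min.

35 min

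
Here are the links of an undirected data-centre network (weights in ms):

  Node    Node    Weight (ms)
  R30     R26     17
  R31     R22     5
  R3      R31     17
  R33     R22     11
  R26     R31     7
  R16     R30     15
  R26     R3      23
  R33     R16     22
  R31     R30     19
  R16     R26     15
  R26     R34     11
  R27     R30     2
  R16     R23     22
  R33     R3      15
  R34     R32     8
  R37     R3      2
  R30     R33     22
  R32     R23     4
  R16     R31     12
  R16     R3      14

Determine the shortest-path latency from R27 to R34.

Running Dijkstra from R27:
R27: 0
R30: 2  (via R27)
R16: 17  (via R30)
R26: 19  (via R30)
R31: 21  (via R30)
R33: 24  (via R30)
R22: 26  (via R31)
R34: 30  (via R26)
Shortest route: R27–R30–R26–R34 = 30 ms.

30 ms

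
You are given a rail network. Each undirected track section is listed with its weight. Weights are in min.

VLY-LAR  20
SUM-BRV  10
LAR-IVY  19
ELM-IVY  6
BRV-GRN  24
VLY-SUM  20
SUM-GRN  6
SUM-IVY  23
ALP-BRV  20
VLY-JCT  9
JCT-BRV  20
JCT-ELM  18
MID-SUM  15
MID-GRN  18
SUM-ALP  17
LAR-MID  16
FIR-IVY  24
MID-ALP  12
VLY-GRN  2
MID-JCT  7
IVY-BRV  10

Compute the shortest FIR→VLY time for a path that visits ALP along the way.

Best FIR to ALP: FIR → IVY → BRV → ALP costing 54
Shortest ALP→VLY: ALP → SUM → GRN → VLY = 25
Total via ALP: 54 + 25 = 79 min.

79 min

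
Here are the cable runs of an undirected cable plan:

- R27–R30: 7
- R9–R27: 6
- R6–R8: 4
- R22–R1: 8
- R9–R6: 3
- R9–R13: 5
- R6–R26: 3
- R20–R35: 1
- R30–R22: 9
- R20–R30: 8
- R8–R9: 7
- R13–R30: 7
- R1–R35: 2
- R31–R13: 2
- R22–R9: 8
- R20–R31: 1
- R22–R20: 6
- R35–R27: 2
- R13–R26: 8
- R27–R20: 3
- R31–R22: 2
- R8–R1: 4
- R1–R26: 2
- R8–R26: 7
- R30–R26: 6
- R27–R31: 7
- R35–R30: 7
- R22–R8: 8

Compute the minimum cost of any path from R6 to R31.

9

Running Dijkstra from R6:
R6: 0
R26: 3  (via R6)
R9: 3  (via R6)
R8: 4  (via R6)
R1: 5  (via R26)
R35: 7  (via R1)
R13: 8  (via R9)
R20: 8  (via R35)
R30: 9  (via R26)
R27: 9  (via R9)
R31: 9  (via R20)
Shortest route: R6–R26–R1–R35–R20–R31 = 9.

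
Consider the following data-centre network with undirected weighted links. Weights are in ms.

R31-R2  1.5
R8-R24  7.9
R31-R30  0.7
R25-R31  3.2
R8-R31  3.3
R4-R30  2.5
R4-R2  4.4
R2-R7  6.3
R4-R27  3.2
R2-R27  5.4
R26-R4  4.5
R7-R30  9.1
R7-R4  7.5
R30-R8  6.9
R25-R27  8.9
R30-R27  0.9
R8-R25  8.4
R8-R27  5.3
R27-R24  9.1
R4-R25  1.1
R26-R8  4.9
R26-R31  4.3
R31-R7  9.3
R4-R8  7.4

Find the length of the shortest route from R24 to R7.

18.5 ms

Running Dijkstra from R24:
R24: 0
R8: 7.9  (via R24)
R27: 9.1  (via R24)
R30: 10  (via R27)
R31: 10.7  (via R30)
R2: 12.2  (via R31)
R4: 12.3  (via R27)
R26: 12.8  (via R8)
R25: 13.4  (via R4)
R7: 18.5  (via R2)
Shortest route: R24 → R27 → R30 → R31 → R2 → R7 = 18.5 ms.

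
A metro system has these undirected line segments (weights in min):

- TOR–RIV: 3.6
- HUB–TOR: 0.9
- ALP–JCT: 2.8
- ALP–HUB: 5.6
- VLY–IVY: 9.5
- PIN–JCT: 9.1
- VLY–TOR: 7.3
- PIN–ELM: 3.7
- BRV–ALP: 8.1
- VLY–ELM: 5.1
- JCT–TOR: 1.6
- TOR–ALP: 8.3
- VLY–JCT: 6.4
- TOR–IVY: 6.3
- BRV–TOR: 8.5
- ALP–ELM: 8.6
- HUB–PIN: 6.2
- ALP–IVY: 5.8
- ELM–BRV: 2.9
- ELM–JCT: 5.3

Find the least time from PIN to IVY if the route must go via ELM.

16.9 min

Shortest PIN→ELM: PIN → ELM = 3.7
Shortest ELM→IVY: ELM → JCT → TOR → IVY = 13.2
Total via ELM: 3.7 + 13.2 = 16.9 min.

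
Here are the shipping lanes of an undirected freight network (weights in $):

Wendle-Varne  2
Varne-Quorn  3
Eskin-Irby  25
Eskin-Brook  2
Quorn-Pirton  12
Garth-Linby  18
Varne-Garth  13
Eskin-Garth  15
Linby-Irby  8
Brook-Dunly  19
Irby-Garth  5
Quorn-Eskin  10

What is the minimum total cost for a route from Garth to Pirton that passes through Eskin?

Best Garth to Eskin: Garth–Eskin costing 15
Best Eskin to Pirton: Eskin–Quorn–Pirton costing 22
Total via Eskin: 15 + 22 = $37.

$37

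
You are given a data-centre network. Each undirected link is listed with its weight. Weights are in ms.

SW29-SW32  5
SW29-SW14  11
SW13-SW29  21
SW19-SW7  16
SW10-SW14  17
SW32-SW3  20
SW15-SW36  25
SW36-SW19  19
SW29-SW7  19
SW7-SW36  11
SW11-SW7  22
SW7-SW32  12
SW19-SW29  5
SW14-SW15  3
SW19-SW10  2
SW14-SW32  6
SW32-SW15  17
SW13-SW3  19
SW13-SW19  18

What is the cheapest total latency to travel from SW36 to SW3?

43 ms

Candidate routes:
SW36 - SW19 - SW29 - SW32 - SW3: 19+5+5+20 = 49
SW36 - SW7 - SW32 - SW3: 11+12+20 = 43
Cheapest is SW36 - SW7 - SW32 - SW3 at 43 ms.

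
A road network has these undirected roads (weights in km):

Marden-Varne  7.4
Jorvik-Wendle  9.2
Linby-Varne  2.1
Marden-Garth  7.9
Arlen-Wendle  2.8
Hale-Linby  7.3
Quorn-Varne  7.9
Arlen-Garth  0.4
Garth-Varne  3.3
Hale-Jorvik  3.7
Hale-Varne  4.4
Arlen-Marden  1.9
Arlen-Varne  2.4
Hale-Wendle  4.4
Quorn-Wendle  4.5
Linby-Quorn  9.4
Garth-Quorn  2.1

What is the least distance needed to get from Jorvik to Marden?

Running Dijkstra from Jorvik:
Jorvik: 0
Hale: 3.7  (via Jorvik)
Wendle: 8.1  (via Hale)
Varne: 8.1  (via Hale)
Linby: 10.2  (via Varne)
Arlen: 10.5  (via Varne)
Garth: 10.9  (via Arlen)
Marden: 12.4  (via Arlen)
Shortest route: Jorvik → Hale → Varne → Arlen → Marden = 12.4 km.

12.4 km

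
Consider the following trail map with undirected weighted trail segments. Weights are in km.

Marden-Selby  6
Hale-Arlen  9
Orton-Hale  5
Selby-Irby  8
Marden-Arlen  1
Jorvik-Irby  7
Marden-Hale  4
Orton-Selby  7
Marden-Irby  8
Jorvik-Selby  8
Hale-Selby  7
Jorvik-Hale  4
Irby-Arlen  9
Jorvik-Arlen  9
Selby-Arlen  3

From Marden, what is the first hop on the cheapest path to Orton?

Enumerating some paths:
Marden–Selby–Orton: 6+7 = 13
Marden–Hale–Orton: 4+5 = 9
Marden–Arlen–Selby–Orton: 1+3+7 = 11
Cheapest is Marden–Hale–Orton at 9 km.
So from Marden the first move is to Hale.

Hale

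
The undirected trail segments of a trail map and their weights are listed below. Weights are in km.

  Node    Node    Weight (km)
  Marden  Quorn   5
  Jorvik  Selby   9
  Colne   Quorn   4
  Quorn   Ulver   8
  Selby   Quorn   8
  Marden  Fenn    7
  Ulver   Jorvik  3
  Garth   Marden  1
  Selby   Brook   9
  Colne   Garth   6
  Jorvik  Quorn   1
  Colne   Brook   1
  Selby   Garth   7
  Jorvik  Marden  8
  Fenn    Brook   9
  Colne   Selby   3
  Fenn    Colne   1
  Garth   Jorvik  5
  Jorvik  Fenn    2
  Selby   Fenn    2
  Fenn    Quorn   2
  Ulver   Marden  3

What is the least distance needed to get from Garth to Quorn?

Running Dijkstra from Garth:
Garth: 0
Marden: 1  (via Garth)
Ulver: 4  (via Marden)
Jorvik: 5  (via Garth)
Quorn: 6  (via Marden)
Shortest route: Garth–Marden–Quorn = 6 km.

6 km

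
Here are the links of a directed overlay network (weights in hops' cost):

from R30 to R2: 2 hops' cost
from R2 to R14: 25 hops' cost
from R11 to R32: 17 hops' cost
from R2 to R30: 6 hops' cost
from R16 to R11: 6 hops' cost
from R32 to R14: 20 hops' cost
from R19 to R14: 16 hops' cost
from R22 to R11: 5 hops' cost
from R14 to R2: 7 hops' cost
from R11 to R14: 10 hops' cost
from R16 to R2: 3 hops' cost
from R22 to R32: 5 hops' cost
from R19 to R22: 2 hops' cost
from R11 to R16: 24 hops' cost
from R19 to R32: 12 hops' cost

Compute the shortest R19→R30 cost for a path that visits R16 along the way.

Shortest R19→R16: R19–R22–R11–R16 = 31
Best R16 to R30: R16–R2–R30 costing 9
Total via R16: 31 + 9 = 40 hops' cost.

40 hops' cost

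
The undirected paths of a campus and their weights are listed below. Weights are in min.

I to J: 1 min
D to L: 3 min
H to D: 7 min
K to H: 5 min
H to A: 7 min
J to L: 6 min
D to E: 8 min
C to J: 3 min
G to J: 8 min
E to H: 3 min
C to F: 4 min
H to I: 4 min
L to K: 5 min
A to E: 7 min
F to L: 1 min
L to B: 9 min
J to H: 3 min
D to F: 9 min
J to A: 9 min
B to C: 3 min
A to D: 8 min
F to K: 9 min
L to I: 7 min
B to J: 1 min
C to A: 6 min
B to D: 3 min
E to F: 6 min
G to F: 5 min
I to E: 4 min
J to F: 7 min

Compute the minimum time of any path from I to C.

4 min

Running Dijkstra from I:
I: 0
J: 1  (via I)
B: 2  (via J)
C: 4  (via J)
Shortest route: I → J → C = 4 min.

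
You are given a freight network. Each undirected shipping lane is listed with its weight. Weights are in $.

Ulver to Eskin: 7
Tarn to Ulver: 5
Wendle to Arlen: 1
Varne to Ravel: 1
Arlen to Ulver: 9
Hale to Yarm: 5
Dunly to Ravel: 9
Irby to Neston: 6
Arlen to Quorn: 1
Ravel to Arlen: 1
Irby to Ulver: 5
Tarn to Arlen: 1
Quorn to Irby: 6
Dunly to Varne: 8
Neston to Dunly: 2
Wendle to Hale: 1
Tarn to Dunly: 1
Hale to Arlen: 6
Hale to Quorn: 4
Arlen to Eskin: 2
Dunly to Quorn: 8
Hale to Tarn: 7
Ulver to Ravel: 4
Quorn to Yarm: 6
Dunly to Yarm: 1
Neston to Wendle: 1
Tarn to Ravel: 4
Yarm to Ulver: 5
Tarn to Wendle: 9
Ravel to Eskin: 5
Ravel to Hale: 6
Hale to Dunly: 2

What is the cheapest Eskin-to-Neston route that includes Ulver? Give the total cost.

Shortest Eskin→Ulver: Eskin–Ulver = 7
Best Ulver to Neston: Ulver–Ravel–Arlen–Wendle–Neston costing 7
Total via Ulver: 7 + 7 = $14.

$14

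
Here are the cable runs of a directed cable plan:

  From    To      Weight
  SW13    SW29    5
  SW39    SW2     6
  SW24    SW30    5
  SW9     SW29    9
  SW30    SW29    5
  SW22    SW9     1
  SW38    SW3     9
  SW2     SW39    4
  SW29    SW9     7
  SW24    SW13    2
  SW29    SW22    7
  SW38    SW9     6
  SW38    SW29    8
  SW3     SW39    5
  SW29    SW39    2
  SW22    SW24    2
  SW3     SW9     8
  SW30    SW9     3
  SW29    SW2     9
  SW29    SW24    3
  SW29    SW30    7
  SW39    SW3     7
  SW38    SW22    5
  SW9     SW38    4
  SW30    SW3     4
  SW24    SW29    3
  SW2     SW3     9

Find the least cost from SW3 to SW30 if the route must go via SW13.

Best SW3 to SW13: SW3 → SW9 → SW38 → SW22 → SW24 → SW13 costing 21
Shortest SW13→SW30: SW13 → SW29 → SW30 = 12
Total via SW13: 21 + 12 = 33.

33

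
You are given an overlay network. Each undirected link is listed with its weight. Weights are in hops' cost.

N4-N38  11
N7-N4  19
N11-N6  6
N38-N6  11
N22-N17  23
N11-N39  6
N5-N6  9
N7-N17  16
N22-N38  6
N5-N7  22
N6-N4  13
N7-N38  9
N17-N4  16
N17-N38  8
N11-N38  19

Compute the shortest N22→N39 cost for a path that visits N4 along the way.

Shortest N22→N4: N22 → N38 → N4 = 17
Best N4 to N39: N4 → N6 → N11 → N39 costing 25
Total via N4: 17 + 25 = 42 hops' cost.

42 hops' cost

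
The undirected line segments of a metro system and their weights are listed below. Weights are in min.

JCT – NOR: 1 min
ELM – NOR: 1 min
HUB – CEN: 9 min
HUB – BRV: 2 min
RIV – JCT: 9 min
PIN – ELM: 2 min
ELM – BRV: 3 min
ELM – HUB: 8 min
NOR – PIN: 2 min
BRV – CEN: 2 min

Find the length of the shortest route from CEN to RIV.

16 min

Candidate routes:
CEN - BRV - ELM - NOR - JCT - RIV: 2+3+1+1+9 = 16
CEN - HUB - BRV - ELM - NOR - JCT - RIV: 9+2+3+1+1+9 = 25
CEN - BRV - ELM - PIN - NOR - JCT - RIV: 2+3+2+2+1+9 = 19
CEN - BRV - HUB - ELM - NOR - JCT - RIV: 2+2+8+1+1+9 = 23
Cheapest is CEN - BRV - ELM - NOR - JCT - RIV at 16 min.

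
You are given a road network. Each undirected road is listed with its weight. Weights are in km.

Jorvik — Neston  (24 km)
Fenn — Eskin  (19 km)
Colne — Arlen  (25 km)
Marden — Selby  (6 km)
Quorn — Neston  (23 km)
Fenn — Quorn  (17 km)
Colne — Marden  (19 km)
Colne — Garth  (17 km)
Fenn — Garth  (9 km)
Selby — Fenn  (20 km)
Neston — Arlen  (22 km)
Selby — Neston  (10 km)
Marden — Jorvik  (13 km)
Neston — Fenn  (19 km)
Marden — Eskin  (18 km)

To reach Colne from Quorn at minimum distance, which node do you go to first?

Enumerating some paths:
Quorn–Neston–Selby–Marden–Colne: 23+10+6+19 = 58
Quorn–Fenn–Selby–Marden–Colne: 17+20+6+19 = 62
Quorn–Fenn–Garth–Colne: 17+9+17 = 43
The minimum is 43 km via Quorn–Fenn–Garth–Colne.
So from Quorn the first move is to Fenn.

Fenn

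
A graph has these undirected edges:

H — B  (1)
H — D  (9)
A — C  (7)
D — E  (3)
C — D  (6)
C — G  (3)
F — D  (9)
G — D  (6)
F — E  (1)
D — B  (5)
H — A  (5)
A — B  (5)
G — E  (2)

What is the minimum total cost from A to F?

13

Candidate routes:
A–C–G–E–F: 7+3+2+1 = 13
A–H–B–D–E–F: 5+1+5+3+1 = 15
A–B–D–E–F: 5+5+3+1 = 14
A–C–D–E–F: 7+6+3+1 = 17
Cheapest is A–C–G–E–F at 13.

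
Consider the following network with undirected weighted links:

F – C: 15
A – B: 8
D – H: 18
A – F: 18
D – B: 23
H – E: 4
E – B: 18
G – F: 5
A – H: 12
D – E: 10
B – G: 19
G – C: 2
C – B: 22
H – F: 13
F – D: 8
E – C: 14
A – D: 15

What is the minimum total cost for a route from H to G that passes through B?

39

Best H to B: H → A → B costing 20
Shortest B→G: B → G = 19
Total via B: 20 + 19 = 39.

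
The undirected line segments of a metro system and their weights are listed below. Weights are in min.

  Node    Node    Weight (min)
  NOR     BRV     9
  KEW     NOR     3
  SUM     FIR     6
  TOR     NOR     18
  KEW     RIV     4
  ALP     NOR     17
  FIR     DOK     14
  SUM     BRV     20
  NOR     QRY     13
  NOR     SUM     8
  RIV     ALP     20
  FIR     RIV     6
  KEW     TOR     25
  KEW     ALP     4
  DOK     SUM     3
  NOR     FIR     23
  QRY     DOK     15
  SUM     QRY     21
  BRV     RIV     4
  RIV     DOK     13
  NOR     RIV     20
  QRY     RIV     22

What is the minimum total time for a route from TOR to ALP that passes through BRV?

Best TOR to BRV: TOR–NOR–BRV costing 27
Shortest BRV→ALP: BRV–RIV–KEW–ALP = 12
Total via BRV: 27 + 12 = 39 min.

39 min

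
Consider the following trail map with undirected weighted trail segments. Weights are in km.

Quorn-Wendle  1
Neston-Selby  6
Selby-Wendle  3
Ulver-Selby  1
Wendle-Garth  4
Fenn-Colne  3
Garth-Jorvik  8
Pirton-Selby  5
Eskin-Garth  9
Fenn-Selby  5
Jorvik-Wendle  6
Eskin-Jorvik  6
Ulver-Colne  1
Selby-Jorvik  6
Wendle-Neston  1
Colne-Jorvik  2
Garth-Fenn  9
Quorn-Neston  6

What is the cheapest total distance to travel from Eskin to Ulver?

Candidate routes:
Eskin–Jorvik–Selby–Ulver: 6+6+1 = 13
Eskin–Jorvik–Colne–Ulver: 6+2+1 = 9
The minimum is 9 km via Eskin–Jorvik–Colne–Ulver.

9 km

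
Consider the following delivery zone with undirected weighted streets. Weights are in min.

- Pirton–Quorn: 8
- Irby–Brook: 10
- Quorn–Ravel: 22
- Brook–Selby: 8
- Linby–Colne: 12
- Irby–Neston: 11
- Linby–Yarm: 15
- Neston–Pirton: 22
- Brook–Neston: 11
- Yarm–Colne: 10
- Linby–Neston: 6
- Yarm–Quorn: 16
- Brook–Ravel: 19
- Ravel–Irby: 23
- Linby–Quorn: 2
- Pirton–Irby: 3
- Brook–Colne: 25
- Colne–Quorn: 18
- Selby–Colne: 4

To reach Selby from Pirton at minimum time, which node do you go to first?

Enumerating some paths:
Pirton - Irby - Brook - Selby: 3+10+8 = 21
Pirton - Quorn - Colne - Selby: 8+18+4 = 30
Pirton - Quorn - Linby - Colne - Selby: 8+2+12+4 = 26
The minimum is 21 min via Pirton - Irby - Brook - Selby.
So from Pirton the first move is to Irby.

Irby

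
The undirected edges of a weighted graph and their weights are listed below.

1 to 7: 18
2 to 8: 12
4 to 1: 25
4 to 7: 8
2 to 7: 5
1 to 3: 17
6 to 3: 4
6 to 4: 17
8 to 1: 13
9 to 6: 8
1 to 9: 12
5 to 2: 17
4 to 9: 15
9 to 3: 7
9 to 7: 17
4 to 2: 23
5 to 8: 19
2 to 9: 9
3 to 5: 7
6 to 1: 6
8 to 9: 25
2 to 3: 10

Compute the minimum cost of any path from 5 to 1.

Running Dijkstra from 5:
5: 0
3: 7  (via 5)
6: 11  (via 3)
9: 14  (via 3)
1: 17  (via 6)
Shortest route: 5–3–6–1 = 17.

17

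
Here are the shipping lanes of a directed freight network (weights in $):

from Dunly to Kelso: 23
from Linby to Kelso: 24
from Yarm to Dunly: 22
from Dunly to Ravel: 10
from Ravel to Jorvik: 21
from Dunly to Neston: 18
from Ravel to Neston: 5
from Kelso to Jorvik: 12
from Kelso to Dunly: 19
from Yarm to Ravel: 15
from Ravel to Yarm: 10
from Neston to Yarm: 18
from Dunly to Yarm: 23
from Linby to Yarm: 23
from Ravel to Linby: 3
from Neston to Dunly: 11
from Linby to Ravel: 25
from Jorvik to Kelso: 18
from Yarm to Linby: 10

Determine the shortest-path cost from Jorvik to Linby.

Shortest distances from Jorvik:
Jorvik: 0
Kelso: 18  (via Jorvik)
Dunly: 37  (via Kelso)
Ravel: 47  (via Dunly)
Linby: 50  (via Ravel)
Shortest route: Jorvik–Kelso–Dunly–Ravel–Linby = $50.

$50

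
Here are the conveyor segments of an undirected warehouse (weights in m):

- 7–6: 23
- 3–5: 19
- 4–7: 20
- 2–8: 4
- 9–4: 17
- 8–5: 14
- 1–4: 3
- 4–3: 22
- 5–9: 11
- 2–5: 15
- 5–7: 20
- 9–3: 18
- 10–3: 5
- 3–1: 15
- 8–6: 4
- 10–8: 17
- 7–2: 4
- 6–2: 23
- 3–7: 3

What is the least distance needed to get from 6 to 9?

29 m

Compare a few routes:
6 - 8 - 5 - 9: 4+14+11 = 29
6 - 8 - 2 - 7 - 3 - 9: 4+4+4+3+18 = 33
The minimum is 29 m via 6 - 8 - 5 - 9.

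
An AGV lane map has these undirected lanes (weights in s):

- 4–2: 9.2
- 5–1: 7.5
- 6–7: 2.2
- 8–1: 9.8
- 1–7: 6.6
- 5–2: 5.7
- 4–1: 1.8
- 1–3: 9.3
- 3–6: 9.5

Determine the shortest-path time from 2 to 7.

Candidate routes:
2–4–1–7: 9.2+1.8+6.6 = 17.6
2–5–1–7: 5.7+7.5+6.6 = 19.8
2–4–1–3–6–7: 9.2+1.8+9.3+9.5+2.2 = 32
The minimum is 17.6 s via 2–4–1–7.

17.6 s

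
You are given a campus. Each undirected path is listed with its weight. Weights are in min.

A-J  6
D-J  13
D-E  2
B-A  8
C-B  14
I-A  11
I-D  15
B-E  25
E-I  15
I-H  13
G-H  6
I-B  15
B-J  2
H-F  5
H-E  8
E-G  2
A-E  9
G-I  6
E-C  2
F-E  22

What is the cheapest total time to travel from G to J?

Settle nodes by increasing distance from G:
G: 0
E: 2  (via G)
C: 4  (via E)
D: 4  (via E)
H: 6  (via G)
I: 6  (via G)
A: 11  (via E)
F: 11  (via H)
J: 17  (via D)
Shortest route: G–E–D–J = 17 min.

17 min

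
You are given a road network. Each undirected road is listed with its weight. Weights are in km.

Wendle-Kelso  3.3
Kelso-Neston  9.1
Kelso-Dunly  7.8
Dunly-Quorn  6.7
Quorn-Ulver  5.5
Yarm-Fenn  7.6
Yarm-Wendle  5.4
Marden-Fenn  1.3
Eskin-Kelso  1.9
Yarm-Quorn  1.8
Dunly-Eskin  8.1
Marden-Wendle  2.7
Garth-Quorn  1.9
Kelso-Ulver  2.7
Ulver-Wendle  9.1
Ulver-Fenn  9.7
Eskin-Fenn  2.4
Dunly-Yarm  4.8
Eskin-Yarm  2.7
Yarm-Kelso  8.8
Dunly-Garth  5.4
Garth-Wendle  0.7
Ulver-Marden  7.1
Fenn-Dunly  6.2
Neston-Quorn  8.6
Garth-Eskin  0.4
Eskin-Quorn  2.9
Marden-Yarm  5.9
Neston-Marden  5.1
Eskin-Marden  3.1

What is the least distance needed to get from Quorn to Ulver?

Running Dijkstra from Quorn:
Quorn: 0
Yarm: 1.8  (via Quorn)
Garth: 1.9  (via Quorn)
Eskin: 2.3  (via Garth)
Wendle: 2.6  (via Garth)
Kelso: 4.2  (via Eskin)
Fenn: 4.7  (via Eskin)
Marden: 5.3  (via Wendle)
Ulver: 5.5  (via Quorn)
Shortest route: Quorn → Ulver = 5.5 km.

5.5 km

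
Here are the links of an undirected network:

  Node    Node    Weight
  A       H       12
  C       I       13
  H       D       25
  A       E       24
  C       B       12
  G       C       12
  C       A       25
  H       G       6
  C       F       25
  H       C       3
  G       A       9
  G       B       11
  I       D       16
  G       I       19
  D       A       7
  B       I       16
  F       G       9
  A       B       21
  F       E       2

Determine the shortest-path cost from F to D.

25

Enumerating some paths:
F - E - A - D: 2+24+7 = 33
F - G - A - D: 9+9+7 = 25
The minimum is 25 via F - G - A - D.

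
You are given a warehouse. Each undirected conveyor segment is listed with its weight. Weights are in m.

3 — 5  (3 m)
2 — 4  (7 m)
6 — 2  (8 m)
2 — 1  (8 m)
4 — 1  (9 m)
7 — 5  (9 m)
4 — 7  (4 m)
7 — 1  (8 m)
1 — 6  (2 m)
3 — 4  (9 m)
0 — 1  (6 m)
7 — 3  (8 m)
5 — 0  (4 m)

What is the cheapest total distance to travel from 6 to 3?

Enumerating some paths:
6–1–7–5–3: 2+8+9+3 = 22
6–1–0–5–3: 2+6+4+3 = 15
6–1–7–3: 2+8+8 = 18
6–1–4–3: 2+9+9 = 20
The minimum is 15 m via 6–1–0–5–3.

15 m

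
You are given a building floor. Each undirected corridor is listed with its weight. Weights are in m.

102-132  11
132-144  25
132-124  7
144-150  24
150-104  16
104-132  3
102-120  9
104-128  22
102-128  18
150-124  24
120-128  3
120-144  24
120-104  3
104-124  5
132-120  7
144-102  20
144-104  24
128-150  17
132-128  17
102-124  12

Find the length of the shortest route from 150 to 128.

17 m

Compare a few routes:
150 - 128: 17 = 17
150 - 104 - 120 - 128: 16+3+3 = 22
150 - 104 - 132 - 120 - 128: 16+3+7+3 = 29
Cheapest is 150 - 128 at 17 m.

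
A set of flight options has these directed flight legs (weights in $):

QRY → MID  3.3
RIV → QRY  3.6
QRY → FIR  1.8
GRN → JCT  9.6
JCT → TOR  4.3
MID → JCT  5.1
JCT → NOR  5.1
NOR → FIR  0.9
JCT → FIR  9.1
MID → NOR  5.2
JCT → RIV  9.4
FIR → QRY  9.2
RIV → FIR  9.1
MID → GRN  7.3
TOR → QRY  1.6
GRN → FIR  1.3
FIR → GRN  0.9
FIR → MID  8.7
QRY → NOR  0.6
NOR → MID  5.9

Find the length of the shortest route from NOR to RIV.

$20.4

Settle nodes by increasing distance from NOR:
NOR: 0
FIR: 0.9  (via NOR)
GRN: 1.8  (via FIR)
MID: 5.9  (via NOR)
QRY: 10.1  (via FIR)
JCT: 11  (via MID)
TOR: 15.3  (via JCT)
RIV: 20.4  (via JCT)
Shortest route: NOR → MID → JCT → RIV = $20.4.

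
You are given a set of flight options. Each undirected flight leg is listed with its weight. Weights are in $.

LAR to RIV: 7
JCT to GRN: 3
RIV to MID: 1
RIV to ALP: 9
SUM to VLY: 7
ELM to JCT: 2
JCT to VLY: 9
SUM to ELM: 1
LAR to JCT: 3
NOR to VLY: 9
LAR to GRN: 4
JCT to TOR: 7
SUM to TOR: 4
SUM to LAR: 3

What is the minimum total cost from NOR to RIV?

Running Dijkstra from NOR:
NOR: 0
VLY: 9  (via NOR)
SUM: 16  (via VLY)
ELM: 17  (via SUM)
JCT: 18  (via VLY)
LAR: 19  (via SUM)
TOR: 20  (via SUM)
GRN: 21  (via JCT)
RIV: 26  (via LAR)
Shortest route: NOR–VLY–SUM–LAR–RIV = $26.

$26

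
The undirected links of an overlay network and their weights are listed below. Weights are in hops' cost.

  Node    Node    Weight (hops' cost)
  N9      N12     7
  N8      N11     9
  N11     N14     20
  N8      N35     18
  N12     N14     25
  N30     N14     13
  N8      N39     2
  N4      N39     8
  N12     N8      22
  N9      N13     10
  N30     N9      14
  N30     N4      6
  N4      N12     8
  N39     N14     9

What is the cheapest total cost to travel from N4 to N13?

Settle nodes by increasing distance from N4:
N4: 0
N30: 6  (via N4)
N39: 8  (via N4)
N12: 8  (via N4)
N8: 10  (via N39)
N9: 15  (via N12)
N14: 17  (via N39)
N11: 19  (via N8)
N13: 25  (via N9)
Shortest route: N4–N12–N9–N13 = 25 hops' cost.

25 hops' cost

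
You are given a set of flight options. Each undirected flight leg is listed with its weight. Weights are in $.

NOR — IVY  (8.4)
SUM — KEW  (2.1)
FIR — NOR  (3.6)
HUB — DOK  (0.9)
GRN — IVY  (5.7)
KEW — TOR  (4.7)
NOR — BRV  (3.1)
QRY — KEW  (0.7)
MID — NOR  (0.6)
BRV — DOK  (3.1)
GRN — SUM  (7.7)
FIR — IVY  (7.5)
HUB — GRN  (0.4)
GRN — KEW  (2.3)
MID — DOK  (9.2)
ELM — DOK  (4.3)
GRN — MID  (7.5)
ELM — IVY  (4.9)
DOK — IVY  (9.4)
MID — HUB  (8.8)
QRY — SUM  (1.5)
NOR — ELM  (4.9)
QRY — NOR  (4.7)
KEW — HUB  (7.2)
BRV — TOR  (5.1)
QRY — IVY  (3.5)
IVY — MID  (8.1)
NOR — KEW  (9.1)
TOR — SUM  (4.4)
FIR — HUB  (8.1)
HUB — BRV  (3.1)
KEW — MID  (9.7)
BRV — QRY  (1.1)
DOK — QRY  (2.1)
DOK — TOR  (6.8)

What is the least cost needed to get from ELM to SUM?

Enumerating some paths:
ELM → DOK → QRY → SUM: 4.3+2.1+1.5 = 7.9
ELM → IVY → QRY → SUM: 4.9+3.5+1.5 = 9.9
ELM → DOK → QRY → KEW → SUM: 4.3+2.1+0.7+2.1 = 9.2
The minimum is $7.9 via ELM → DOK → QRY → SUM.

$7.9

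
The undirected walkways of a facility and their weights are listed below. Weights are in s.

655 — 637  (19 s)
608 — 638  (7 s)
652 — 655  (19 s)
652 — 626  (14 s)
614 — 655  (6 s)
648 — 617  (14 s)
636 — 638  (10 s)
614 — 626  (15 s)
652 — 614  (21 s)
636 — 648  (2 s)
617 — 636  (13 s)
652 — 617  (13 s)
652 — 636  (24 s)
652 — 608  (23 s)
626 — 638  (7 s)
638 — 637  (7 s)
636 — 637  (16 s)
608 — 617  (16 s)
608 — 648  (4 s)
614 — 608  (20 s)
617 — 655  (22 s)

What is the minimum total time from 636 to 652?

24 s

Enumerating some paths:
636 → 652: 24 = 24
636 → 617 → 652: 13+13 = 26
636 → 648 → 617 → 652: 2+14+13 = 29
636 → 648 → 608 → 652: 2+4+23 = 29
The minimum is 24 s via 636 → 652.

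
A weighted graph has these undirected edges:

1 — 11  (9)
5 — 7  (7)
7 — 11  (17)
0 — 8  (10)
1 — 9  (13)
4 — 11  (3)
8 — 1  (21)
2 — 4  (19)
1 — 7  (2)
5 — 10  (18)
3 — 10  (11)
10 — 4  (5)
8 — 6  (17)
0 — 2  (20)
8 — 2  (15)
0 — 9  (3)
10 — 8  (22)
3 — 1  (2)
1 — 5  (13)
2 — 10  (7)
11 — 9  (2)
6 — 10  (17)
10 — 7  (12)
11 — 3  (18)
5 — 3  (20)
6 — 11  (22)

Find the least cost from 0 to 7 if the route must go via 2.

39

Best 0 to 2: 0–2 costing 20
Shortest 2→7: 2–10–7 = 19
Total via 2: 20 + 19 = 39.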